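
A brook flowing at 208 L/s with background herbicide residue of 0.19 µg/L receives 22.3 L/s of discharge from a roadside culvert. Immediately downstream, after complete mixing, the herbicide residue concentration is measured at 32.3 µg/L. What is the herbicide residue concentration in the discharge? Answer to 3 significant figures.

Mass balance: 208.0·0.1900 + 22.30·Cₑ = 230.3·32.30
→ Cₑ = (230.3·32.30 − 208.0·0.1900) / 22.30 = 331.8 µg/L.

332 µg/L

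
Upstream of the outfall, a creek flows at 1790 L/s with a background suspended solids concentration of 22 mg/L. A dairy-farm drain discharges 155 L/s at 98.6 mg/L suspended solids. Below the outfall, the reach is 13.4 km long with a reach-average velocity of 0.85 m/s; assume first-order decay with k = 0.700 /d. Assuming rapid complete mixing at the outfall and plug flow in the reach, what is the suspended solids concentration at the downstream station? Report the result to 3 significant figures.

24.7 mg/L

Conservation of mass: C = (1790·22.00 + 155.0·98.60) / 1945 = 54660/1945 = 28.10 mg/L.
Travel time t = 13.4·1000 / 0.85 = 15760 s = 4.379 h.
Decay over the reach: 28.10·exp(−kt) = 28.10·0.8801 = 24.73 mg/L.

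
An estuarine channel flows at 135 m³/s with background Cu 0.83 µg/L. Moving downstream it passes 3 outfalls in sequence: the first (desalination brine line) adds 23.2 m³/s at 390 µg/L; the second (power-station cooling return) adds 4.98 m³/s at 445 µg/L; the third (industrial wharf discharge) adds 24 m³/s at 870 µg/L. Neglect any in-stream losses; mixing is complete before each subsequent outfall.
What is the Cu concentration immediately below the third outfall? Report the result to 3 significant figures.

Outfall 1: combined Q = 158.2 m³/s; C = (135.0·0.8300 + 23.20·390.0)/158.2 = 57.90 µg/L.
Outfall 2: combined Q = 163.2 m³/s; C = (158.2·57.90 + 4.980·445.0)/163.2 = 69.72 µg/L.
Outfall 3: combined Q = 187.2 m³/s; C = (163.2·69.72 + 24.00·870.0)/187.2 = 172.3 µg/L.

172 µg/L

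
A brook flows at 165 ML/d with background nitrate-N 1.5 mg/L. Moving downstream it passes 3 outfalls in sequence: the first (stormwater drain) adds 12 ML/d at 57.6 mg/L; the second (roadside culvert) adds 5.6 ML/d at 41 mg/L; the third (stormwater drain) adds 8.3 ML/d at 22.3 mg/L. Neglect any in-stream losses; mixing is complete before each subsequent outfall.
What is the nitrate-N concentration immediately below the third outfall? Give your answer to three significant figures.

7.09 mg/L

Outfall 1: combined Q = 177.0 ML/d; C = (165.0·1.500 + 12.00·57.60)/177.0 = 5.303 mg/L.
Outfall 2: combined Q = 182.6 ML/d; C = (177.0·5.303 + 5.600·41.00)/182.6 = 6.398 mg/L.
Outfall 3: combined Q = 190.9 ML/d; C = (182.6·6.398 + 8.300·22.30)/190.9 = 7.090 mg/L.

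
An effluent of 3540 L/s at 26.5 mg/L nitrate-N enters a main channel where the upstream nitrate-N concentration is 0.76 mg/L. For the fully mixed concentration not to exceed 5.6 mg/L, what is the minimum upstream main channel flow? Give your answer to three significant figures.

Set C_mix = 5.6: (Q·0.7600 + 3540·26.50) / (Q + 3540) = 5.6
→ Q = 3540·(26.50 − 5.6)/(5.6 − 0.7600) = 15290 L/s.

15300 L/s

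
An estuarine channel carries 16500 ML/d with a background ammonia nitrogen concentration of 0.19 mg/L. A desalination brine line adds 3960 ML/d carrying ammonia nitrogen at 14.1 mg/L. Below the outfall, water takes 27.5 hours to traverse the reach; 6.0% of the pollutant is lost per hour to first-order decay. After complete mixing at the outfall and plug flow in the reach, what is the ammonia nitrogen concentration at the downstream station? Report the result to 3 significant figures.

Mixed concentration C = ΣQC/ΣQ = (16500·0.1900 + 3960·14.10) / 20460 = 58970/20460 = 2.882 mg/L.
6.0%/h lost → k = −ln(1 − 0.06) = 0.06188 h⁻¹.
First-order decay: C = 2.882·exp(−k·t) = 2.882·0.1824 = 0.5257 mg/L.

0.526 mg/L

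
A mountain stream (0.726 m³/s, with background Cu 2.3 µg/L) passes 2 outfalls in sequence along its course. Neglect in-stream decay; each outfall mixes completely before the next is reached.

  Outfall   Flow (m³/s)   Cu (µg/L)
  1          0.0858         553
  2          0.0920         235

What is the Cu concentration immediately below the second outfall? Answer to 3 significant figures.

After outfall 1: Q = 0.7260 + 0.08580 = 0.8118 m³/s; C = (0.7260·2.300 + 0.08580·553.0)/0.8118 = 60.50 µg/L.
After outfall 2: Q = 0.8118 + 0.09200 = 0.9038 m³/s; C = (0.8118·60.50 + 0.09200·235.0)/0.9038 = 78.27 µg/L.

78.3 µg/L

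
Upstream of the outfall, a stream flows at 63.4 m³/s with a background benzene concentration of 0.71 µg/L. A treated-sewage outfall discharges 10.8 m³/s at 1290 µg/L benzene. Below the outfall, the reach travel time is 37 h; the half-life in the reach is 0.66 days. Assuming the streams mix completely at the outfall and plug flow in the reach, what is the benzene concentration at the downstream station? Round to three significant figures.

Mass balance: C = (63.40·0.7100 + 10.80·1290) / 74.20 = 13980/74.20 = 188.4 µg/L.
Half-life 0.66 d → k = ln 2 / 0.66 = 1.050 d⁻¹.
Decay over the reach: 188.4·exp(−kt) = 188.4·0.1981 = 37.31 µg/L.

37.3 µg/L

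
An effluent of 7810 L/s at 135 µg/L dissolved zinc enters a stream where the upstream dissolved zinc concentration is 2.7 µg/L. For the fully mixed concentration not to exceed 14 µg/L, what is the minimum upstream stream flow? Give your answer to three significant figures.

Set C_mix = 14: (Q·2.700 + 7810·135.0) / (Q + 7810) = 14
→ Q = 7810·(135.0 − 14)/(14 − 2.700) = 83630 L/s.

83600 L/s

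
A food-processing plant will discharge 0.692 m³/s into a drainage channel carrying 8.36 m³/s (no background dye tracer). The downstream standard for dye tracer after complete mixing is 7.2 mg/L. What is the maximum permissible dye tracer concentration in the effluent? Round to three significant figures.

At the limit, (Qr·Cr + Qe·Cₑ)/(Qr + Qe) = 7.2:
Cₑ = (9.052·7.2 − 8.360·0) / 0.6920 = 94.18 mg/L.

94.2 mg/L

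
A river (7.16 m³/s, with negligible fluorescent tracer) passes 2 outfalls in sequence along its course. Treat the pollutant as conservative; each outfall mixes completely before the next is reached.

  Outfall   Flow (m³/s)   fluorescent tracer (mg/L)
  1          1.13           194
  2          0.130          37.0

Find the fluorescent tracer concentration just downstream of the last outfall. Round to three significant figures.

After outfall 1: Q = 7.160 + 1.130 = 8.290 m³/s; C = (7.160·0 + 1.130·194.0)/8.290 = 26.44 mg/L.
After outfall 2: Q = 8.290 + 0.1300 = 8.420 m³/s; C = (8.290·26.44 + 0.1300·37.00)/8.420 = 26.61 mg/L.

26.6 mg/L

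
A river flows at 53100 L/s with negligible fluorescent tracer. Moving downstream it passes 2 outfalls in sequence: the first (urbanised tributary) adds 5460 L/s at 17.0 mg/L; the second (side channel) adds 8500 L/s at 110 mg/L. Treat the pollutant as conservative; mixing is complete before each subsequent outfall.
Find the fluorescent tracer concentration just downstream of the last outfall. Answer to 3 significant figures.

Below outfall 1: Q → 58560 L/s, C = (53100·0 + 5460·17.00)/58560 = 1.585 mg/L.
Below outfall 2: Q → 67060 L/s, C = (58560·1.585 + 8500·110.0)/67060 = 15.33 mg/L.

15.3 mg/L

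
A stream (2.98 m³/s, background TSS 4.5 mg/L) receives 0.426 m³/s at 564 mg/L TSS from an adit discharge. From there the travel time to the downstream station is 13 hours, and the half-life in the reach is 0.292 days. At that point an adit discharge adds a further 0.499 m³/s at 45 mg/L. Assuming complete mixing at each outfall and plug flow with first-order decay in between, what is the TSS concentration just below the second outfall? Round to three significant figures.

23.7 mg/L

After mixing, C = (2.980·4.500 + 0.4260·564.0) / 3.406 = 253.7/3.406 = 74.48 mg/L; combined flow 3.406 m³/s.
Half-life 0.292 d → k = ln 2 / 0.292 = 2.374 d⁻¹.
Applying C = C₀e^(−kt): 74.48 × 0.2764 = 20.59 mg/L.
Second outfall: C = (3.406·20.59 + 0.4990·45.00)/3.905 = 23.71 mg/L.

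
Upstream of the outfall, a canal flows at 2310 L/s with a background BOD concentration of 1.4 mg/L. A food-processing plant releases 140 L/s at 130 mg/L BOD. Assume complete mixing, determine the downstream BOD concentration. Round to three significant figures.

Flow-weighted average: C = (2310·1.400 + 140.0·130.0) / 2450 = 21430/2450 = 8.749 mg/L.

8.75 mg/L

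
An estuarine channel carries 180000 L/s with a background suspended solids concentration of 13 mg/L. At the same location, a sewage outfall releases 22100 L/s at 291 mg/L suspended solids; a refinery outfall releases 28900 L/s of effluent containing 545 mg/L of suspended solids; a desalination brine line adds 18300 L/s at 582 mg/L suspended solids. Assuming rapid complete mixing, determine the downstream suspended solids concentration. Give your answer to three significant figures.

Flow-weighted average: C = (180000·13.00 + 22100·291.0 + 28900·545.0 + 18300·582.0) / 249300 = 35170000/249300 = 141.1 mg/L.

141 mg/L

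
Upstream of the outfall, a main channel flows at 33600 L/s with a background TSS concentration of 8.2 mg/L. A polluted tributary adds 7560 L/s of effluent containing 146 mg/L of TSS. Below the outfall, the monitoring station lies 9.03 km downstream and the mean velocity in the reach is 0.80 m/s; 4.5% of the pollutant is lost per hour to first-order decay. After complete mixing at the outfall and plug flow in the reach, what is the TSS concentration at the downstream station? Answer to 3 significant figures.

Mass balance: C = (33600·8.200 + 7560·146.0) / 41160 = 1379000/41160 = 33.51 mg/L.
Travel time t = 9.03·1000 / 0.80 = 11290 s = 3.135 h.
4.5%/h lost → k = −ln(1 − 0.045) = 0.04604 h⁻¹.
First-order decay: C = 33.51·exp(−k·t) = 33.51·0.8656 = 29.01 mg/L.

29.0 mg/L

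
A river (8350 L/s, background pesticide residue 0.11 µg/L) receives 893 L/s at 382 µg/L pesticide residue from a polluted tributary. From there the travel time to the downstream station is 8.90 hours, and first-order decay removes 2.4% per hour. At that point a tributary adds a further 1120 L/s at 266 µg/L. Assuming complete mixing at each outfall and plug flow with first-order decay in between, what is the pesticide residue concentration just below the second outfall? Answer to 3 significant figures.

Conservation of mass: C = (8350·0.1100 + 893.0·382.0) / 9243 = 342000/9243 = 37.01 µg/L; combined flow 9243 L/s.
2.4%/h lost → k = −ln(1 − 0.024) = 0.02429 h⁻¹.
Applying C = C₀e^(−kt): 37.01 × 0.8056 = 29.81 µg/L.
At the second outfall, C = (9243·29.81 + 1120·266.0) / (9243 + 1120) = 55.34 µg/L.

55.3 µg/L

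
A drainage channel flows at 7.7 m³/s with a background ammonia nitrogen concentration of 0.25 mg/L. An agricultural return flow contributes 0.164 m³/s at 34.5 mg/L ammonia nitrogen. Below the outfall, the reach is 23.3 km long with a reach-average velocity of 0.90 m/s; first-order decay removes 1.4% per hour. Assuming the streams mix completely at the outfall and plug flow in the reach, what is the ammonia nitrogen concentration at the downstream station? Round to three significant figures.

0.871 mg/L

Flow-weighted average: C = (7.700·0.2500 + 0.1640·34.50) / 7.864 = 7.583/7.864 = 0.9643 mg/L.
Travel time t = 23.3·1000 / 0.90 = 25890 s = 7.191 h.
1.4%/h lost → k = −ln(1 − 0.014) = 0.01410 h⁻¹.
First-order decay: C = 0.9643·exp(−k·t) = 0.9643·0.9036 = 0.8713 mg/L.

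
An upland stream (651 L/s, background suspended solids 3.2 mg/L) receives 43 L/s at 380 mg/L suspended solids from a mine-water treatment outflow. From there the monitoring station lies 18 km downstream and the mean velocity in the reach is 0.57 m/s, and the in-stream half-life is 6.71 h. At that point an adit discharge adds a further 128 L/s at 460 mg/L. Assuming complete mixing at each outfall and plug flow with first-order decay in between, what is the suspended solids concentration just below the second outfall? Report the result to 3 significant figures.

After mixing, C = (651.0·3.200 + 43.00·380.0) / 694.0 = 18420/694.0 = 26.55 mg/L; combined flow 694.0 L/s.
Travel time t = 18·1000 / 0.57 = 31580 s = 8.772 h.
Half-life 6.71 h → k = ln 2 / 6.71 = 0.1033 h⁻¹ = 2.479 d⁻¹.
Decay over the reach: 26.55·exp(−kt) = 26.55·0.4041 = 10.73 mg/L.
At the second outfall, C = (694.0·10.73 + 128.0·460.0) / (694.0 + 128.0) = 80.69 mg/L.

80.7 mg/L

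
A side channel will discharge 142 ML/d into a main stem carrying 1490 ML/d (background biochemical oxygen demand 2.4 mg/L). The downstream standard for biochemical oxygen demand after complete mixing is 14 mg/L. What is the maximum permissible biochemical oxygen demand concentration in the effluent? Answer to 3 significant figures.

At the limit, (Qr·Cr + Qe·Cₑ)/(Qr + Qe) = 14:
Cₑ = (1632·14 − 1490·2.400) / 142.0 = 135.7 mg/L.

136 mg/L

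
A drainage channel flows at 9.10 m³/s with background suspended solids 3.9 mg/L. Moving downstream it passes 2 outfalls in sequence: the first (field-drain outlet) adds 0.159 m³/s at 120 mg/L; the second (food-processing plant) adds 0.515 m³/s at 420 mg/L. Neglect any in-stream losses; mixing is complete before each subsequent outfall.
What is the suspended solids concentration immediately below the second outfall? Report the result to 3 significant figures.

27.7 mg/L

After outfall 1: Q = 9.100 + 0.1590 = 9.259 m³/s; C = (9.100·3.900 + 0.1590·120.0)/9.259 = 5.894 mg/L.
After outfall 2: Q = 9.259 + 0.5150 = 9.774 m³/s; C = (9.259·5.894 + 0.5150·420.0)/9.774 = 27.71 mg/L.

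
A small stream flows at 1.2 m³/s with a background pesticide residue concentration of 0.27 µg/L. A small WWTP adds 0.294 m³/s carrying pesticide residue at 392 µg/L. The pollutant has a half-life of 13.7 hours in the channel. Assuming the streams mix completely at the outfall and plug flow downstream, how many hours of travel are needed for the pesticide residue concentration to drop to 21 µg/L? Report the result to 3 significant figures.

25.8 h

Mass balance: C = (1.200·0.2700 + 0.2940·392.0) / 1.494 = 115.6/1.494 = 77.36 µg/L.
Half-life 13.7 h → k = ln 2 / 13.7 = 0.05059 h⁻¹ = 1.214 d⁻¹.
77.36·exp(−k·t) = 21 → t = ln(77.36/21)/k = 92780 s = 25.77 h.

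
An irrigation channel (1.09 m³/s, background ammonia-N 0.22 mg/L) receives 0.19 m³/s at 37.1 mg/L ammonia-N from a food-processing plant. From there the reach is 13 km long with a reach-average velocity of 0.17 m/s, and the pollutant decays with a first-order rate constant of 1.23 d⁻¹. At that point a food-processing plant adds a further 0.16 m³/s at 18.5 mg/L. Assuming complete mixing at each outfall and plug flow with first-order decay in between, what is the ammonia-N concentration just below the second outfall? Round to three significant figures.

3.76 mg/L

Mass balance: C = (1.090·0.2200 + 0.1900·37.10) / 1.280 = 7.289/1.280 = 5.694 mg/L; combined flow 1.280 m³/s.
Travel time t = 13·1000 / 0.17 = 76470 s = 21.24 h.
After decay, C = 5.694 × e^(−kt) = 5.694 × 0.3367 = 1.917 mg/L.
At the second outfall, C = (1.280·1.917 + 0.1600·18.50) / (1.280 + 0.1600) = 3.760 mg/L.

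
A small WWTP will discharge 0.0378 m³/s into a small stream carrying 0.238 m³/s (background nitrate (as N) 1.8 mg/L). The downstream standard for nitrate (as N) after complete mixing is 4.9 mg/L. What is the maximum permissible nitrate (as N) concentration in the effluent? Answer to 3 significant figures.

24.4 mg/L

At the limit, (Qr·Cr + Qe·Cₑ)/(Qr + Qe) = 4.9:
Cₑ = (0.2758·4.9 − 0.2380·1.800) / 0.03780 = 24.42 mg/L.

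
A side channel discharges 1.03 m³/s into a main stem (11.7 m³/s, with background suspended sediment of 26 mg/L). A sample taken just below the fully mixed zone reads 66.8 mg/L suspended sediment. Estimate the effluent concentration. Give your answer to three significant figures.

530 mg/L

Mass balance: 11.70·26.00 + 1.030·Cₑ = 12.73·66.80
→ Cₑ = (12.73·66.80 − 11.70·26.00) / 1.030 = 530.3 mg/L.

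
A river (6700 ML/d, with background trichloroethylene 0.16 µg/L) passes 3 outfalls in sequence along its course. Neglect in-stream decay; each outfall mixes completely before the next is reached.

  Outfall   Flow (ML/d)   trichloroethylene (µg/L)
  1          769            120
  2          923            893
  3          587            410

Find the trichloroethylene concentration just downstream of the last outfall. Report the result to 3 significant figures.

Below outfall 1: Q → 7469 ML/d, C = (6700·0.1600 + 769.0·120.0)/7469 = 12.50 µg/L.
Below outfall 2: Q → 8392 ML/d, C = (7469·12.50 + 923.0·893.0)/8392 = 109.3 µg/L.
Below outfall 3: Q → 8979 ML/d, C = (8392·109.3 + 587.0·410.0)/8979 = 129.0 µg/L.

129 µg/L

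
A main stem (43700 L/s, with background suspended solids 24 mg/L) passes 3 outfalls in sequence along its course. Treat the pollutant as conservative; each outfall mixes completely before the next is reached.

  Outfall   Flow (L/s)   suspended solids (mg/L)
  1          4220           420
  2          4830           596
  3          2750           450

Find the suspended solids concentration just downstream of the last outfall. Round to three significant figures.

Below outfall 1: Q → 47920 L/s, C = (43700·24.00 + 4220·420.0)/47920 = 58.87 mg/L.
Below outfall 2: Q → 52750 L/s, C = (47920·58.87 + 4830·596.0)/52750 = 108.1 mg/L.
Below outfall 3: Q → 55500 L/s, C = (52750·108.1 + 2750·450.0)/55500 = 125.0 mg/L.

125 mg/L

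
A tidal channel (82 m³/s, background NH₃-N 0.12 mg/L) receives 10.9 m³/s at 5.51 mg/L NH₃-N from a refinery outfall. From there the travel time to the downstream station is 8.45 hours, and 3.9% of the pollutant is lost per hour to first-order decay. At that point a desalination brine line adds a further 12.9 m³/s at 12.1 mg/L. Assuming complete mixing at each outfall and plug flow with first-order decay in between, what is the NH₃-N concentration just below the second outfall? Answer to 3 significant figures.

1.95 mg/L

After mixing, C = (82.00·0.1200 + 10.90·5.510) / 92.90 = 69.90/92.90 = 0.7524 mg/L; combined flow 92.90 m³/s.
3.9%/h lost → k = −ln(1 − 0.039) = 0.03978 h⁻¹.
Decay over the reach: 0.7524·exp(−kt) = 0.7524·0.7145 = 0.5376 mg/L.
Second outfall: C = (92.90·0.5376 + 12.90·12.10)/105.8 = 1.947 mg/L.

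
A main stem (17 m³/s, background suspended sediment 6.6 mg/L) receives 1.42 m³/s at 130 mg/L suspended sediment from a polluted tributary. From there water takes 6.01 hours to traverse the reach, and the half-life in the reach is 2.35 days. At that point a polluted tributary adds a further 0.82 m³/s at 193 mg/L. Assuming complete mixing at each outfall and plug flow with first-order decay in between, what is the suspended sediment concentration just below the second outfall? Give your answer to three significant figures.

Mixed concentration C = ΣQC/ΣQ = (17.00·6.600 + 1.420·130.0) / 18.42 = 296.8/18.42 = 16.11 mg/L; combined flow 18.42 m³/s.
Half-life 2.35 d → k = ln 2 / 2.35 = 0.2950 d⁻¹.
First-order decay: C = 16.11·exp(−k·t) = 16.11·0.9288 = 14.97 mg/L.
At the second outfall, C = (18.42·14.97 + 0.8200·193.0) / (18.42 + 0.8200) = 22.55 mg/L.

22.6 mg/L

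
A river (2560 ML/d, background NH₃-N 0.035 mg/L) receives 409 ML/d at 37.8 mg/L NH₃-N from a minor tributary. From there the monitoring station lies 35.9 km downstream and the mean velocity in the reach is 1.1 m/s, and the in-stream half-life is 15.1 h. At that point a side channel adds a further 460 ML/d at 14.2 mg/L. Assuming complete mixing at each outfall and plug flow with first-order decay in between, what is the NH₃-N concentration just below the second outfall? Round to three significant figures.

Conservation of mass: C = (2560·0.03500 + 409.0·37.80) / 2969 = 15550/2969 = 5.237 mg/L; combined flow 2969 ML/d.
Travel time t = 35.9·1000 / 1.1 = 32640 s = 9.066 h.
Half-life 15.1 h → k = ln 2 / 15.1 = 0.04590 h⁻¹ = 1.102 d⁻¹.
Applying C = C₀e^(−kt): 5.237 × 0.6596 = 3.454 mg/L.
At the second outfall, C = (2969·3.454 + 460.0·14.20) / (2969 + 460.0) = 4.896 mg/L.

4.90 mg/L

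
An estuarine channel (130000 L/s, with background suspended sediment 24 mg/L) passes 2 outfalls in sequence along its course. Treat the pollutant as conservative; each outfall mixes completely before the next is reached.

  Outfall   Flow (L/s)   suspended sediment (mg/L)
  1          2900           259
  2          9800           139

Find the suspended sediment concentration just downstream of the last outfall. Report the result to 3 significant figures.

After outfall 1: Q = 130000 + 2900 = 132900 L/s; C = (130000·24.00 + 2900·259.0)/132900 = 29.13 mg/L.
After outfall 2: Q = 132900 + 9800 = 142700 L/s; C = (132900·29.13 + 9800·139.0)/142700 = 36.67 mg/L.

36.7 mg/L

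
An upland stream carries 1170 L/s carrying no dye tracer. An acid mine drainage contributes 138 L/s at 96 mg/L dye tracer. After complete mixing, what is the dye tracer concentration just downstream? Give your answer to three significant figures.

10.1 mg/L

Flow-weighted average: C = (1170·0 + 138.0·96.00) / 1308 = 13250/1308 = 10.13 mg/L.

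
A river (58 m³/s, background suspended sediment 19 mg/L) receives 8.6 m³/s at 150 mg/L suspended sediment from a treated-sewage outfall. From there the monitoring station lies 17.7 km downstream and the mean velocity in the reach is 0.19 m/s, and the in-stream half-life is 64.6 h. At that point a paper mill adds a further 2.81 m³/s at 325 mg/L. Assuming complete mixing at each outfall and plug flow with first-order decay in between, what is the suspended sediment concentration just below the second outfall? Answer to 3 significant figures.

Conservation of mass: C = (58.00·19.00 + 8.600·150.0) / 66.60 = 2392/66.60 = 35.92 mg/L; combined flow 66.60 m³/s.
Travel time t = 17.7·1000 / 0.19 = 93160 s = 25.88 h.
Half-life 64.6 h → k = ln 2 / 64.6 = 0.01073 h⁻¹ = 0.2575 d⁻¹.
Applying C = C₀e^(−kt): 35.92 × 0.7576 = 27.21 mg/L.
At the second outfall, C = (66.60·27.21 + 2.810·325.0) / (66.60 + 2.810) = 39.26 mg/L.

39.3 mg/L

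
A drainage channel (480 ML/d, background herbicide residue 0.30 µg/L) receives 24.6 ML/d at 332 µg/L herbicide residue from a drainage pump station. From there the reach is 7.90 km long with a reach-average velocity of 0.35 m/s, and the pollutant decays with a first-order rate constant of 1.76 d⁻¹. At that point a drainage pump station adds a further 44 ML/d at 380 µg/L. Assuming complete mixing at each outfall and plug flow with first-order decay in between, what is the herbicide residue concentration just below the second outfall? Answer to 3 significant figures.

40.0 µg/L

Mass balance: C = (480.0·0.3000 + 24.60·332.0) / 504.6 = 8311/504.6 = 16.47 µg/L; combined flow 504.6 ML/d.
Travel time t = 7.90·1000 / 0.35 = 22570 s = 6.270 h.
Decay over the reach: 16.47·exp(−kt) = 16.47·0.6314 = 10.40 µg/L.
Second outfall: C = (504.6·10.40 + 44.00·380.0)/548.6 = 40.04 µg/L.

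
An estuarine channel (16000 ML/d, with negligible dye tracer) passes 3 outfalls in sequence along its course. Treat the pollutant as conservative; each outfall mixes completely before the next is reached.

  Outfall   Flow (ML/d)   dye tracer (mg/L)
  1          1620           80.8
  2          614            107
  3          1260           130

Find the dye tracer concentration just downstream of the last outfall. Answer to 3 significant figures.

After outfall 1: Q = 16000 + 1620 = 17620 ML/d; C = (16000·0 + 1620·80.80)/17620 = 7.429 mg/L.
After outfall 2: Q = 17620 + 614.0 = 18230 ML/d; C = (17620·7.429 + 614.0·107.0)/18230 = 10.78 mg/L.
After outfall 3: Q = 18230 + 1260 = 19490 ML/d; C = (18230·10.78 + 1260·130.0)/19490 = 18.49 mg/L.

18.5 mg/L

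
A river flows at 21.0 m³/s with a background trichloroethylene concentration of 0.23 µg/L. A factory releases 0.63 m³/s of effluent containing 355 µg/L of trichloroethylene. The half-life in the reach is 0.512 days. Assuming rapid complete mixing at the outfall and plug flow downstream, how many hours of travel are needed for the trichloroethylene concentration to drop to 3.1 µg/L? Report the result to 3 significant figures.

21.7 h

Mass balance: C = (21.00·0.2300 + 0.6300·355.0) / 21.63 = 228.5/21.63 = 10.56 µg/L.
Half-life 0.512 d → k = ln 2 / 0.512 = 1.354 d⁻¹.
10.56·exp(−k·t) = 3.1 → t = ln(10.56/3.1)/k = 78240 s = 21.73 h.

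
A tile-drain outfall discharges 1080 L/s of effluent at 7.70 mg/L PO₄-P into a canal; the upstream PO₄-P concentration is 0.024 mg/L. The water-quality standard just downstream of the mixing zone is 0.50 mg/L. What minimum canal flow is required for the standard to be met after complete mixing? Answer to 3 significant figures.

16300 L/s

Set C_mix = 0.50: (Q·0.02400 + 1080·7.700) / (Q + 1080) = 0.50
→ Q = 1080·(7.700 − 0.50)/(0.50 − 0.02400) = 16340 L/s.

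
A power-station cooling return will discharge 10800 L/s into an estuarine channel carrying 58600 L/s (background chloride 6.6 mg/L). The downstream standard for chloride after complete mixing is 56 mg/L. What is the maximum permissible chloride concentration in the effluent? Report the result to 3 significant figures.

At the limit, (Qr·Cr + Qe·Cₑ)/(Qr + Qe) = 56:
Cₑ = (69400·56 − 58600·6.600) / 10800 = 324.0 mg/L.

324 mg/L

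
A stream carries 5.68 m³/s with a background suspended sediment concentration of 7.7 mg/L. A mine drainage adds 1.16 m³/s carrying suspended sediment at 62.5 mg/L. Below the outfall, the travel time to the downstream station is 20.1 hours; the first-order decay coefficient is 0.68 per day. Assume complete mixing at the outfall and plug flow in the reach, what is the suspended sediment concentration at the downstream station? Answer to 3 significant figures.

9.62 mg/L

Conservation of mass: C = (5.680·7.700 + 1.160·62.50) / 6.840 = 116.2/6.840 = 16.99 mg/L.
Applying C = C₀e^(−kt): 16.99 × 0.5658 = 9.615 mg/L.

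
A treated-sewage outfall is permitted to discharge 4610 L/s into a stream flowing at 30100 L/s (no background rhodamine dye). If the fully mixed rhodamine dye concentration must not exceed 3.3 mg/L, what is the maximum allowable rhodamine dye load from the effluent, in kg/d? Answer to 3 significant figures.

Mass balance at the limit: 30100·0 + 4610·Cₑ = 34710·3.3 → Cₑ = 24.85 mg/L.
4610 L/s = 4.610 m³/s. Load = 4.610 m³/s × 24.85 g/m³ × 86 400 s/d = 9897 kg/d.

9900 kg/d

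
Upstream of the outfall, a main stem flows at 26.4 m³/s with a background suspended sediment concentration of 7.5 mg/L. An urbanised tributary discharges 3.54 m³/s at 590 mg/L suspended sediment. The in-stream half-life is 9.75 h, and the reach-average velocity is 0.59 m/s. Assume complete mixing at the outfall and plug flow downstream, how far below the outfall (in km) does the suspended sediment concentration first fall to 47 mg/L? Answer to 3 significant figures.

14.5 km

Mixed concentration C = ΣQC/ΣQ = (26.40·7.500 + 3.540·590.0) / 29.94 = 2287/29.94 = 76.37 mg/L.
Half-life 9.75 h → k = ln 2 / 9.75 = 0.07109 h⁻¹ = 1.706 d⁻¹.
Set 76.37·exp(−k·t) = 47 → t = ln(76.37/47)/k = 24580 s = 6.829 h.
Distance = v·t = 0.59·24580 = 14500 m = 14.50 km.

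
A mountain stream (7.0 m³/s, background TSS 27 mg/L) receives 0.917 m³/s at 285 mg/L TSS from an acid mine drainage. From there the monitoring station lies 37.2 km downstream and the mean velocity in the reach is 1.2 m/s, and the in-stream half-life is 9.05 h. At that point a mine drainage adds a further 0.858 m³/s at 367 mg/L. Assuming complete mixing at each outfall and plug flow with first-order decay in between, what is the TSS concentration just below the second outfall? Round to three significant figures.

62.4 mg/L

Flow-weighted average: C = (7.000·27.00 + 0.9170·285.0) / 7.917 = 450.3/7.917 = 56.88 mg/L; combined flow 7.917 m³/s.
Travel time t = 37.2·1000 / 1.2 = 31000 s = 8.611 h.
Half-life 9.05 h → k = ln 2 / 9.05 = 0.07659 h⁻¹ = 1.838 d⁻¹.
After decay, C = 56.88 × e^(−kt) = 56.88 × 0.5171 = 29.41 mg/L.
At the second outfall, C = (7.917·29.41 + 0.8580·367.0) / (7.917 + 0.8580) = 62.42 mg/L.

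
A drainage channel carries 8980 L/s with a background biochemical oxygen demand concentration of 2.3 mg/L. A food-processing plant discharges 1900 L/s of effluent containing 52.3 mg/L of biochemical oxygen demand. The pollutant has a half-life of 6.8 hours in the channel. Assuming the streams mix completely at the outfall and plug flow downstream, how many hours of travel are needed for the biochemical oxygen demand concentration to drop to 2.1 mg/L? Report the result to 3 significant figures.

16.3 h

Flow-weighted average: C = (8980·2.300 + 1900·52.30) / 10880 = 120000/10880 = 11.03 mg/L.
Half-life 6.8 h → k = ln 2 / 6.8 = 0.1019 h⁻¹ = 2.446 d⁻¹.
11.03·exp(−k·t) = 2.1 → t = ln(11.03/2.1)/k = 58590 s = 16.27 h.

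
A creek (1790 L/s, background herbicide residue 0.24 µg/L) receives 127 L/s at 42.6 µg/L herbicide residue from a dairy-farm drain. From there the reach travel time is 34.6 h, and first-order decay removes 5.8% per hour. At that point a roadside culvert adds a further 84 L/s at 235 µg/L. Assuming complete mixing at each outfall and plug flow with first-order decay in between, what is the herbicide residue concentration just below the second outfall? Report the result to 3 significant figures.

Conservation of mass: C = (1790·0.2400 + 127.0·42.60) / 1917 = 5840/1917 = 3.046 µg/L; combined flow 1917 L/s.
5.8%/h lost → k = −ln(1 − 0.058) = 0.05975 h⁻¹.
Decay over the reach: 3.046·exp(−kt) = 3.046·0.1265 = 0.3854 µg/L.
At the second outfall, C = (1917·0.3854 + 84.00·235.0) / (1917 + 84.00) = 10.23 µg/L.

10.2 µg/L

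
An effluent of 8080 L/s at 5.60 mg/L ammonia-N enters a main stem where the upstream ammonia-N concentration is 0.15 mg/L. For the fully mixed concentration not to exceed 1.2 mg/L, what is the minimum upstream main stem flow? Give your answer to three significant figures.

Set C_mix = 1.2: (Q·0.1500 + 8080·5.600) / (Q + 8080) = 1.2
→ Q = 8080·(5.600 − 1.2)/(1.2 − 0.1500) = 33860 L/s.

33900 L/s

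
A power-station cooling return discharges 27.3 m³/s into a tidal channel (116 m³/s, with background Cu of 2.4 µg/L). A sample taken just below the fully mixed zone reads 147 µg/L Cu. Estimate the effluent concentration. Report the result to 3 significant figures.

Mass balance: 116.0·2.400 + 27.30·Cₑ = 143.3·147.0
→ Cₑ = (143.3·147.0 − 116.0·2.400) / 27.30 = 761.4 µg/L.

761 µg/L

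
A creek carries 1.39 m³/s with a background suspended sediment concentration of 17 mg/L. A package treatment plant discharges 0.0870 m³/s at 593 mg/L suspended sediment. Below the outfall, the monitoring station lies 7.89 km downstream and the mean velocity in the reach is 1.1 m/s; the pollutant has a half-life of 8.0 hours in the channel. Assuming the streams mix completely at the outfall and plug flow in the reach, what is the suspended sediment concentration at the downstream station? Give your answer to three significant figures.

42.9 mg/L

Mass balance: C = (1.390·17.00 + 0.08700·593.0) / 1.477 = 75.22/1.477 = 50.93 mg/L.
Travel time t = 7.89·1000 / 1.1 = 7173 s = 1.992 h.
Half-life 8.0 h → k = ln 2 / 8.0 = 0.08664 h⁻¹ = 2.079 d⁻¹.
Applying C = C₀e^(−kt): 50.93 × 0.8414 = 42.85 mg/L.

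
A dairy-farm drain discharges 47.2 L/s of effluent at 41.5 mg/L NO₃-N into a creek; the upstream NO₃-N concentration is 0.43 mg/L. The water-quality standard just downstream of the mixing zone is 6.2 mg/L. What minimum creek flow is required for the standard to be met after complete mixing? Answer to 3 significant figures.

Set C_mix = 6.2: (Q·0.4300 + 47.20·41.50) / (Q + 47.20) = 6.2
→ Q = 47.20·(41.50 − 6.2)/(6.2 − 0.4300) = 288.8 L/s.

289 L/s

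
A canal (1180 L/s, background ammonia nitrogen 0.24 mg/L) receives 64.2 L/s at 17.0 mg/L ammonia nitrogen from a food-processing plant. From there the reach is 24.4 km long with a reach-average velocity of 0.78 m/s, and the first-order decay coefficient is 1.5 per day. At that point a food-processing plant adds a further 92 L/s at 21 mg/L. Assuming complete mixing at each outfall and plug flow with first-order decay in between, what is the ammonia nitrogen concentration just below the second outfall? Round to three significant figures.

Flow-weighted average: C = (1180·0.2400 + 64.20·17.00) / 1244 = 1375/1244 = 1.105 mg/L; combined flow 1244 L/s.
Travel time t = 24.4·1000 / 0.78 = 31280 s = 8.689 h.
First-order decay: C = 1.105·exp(−k·t) = 1.105·0.5809 = 0.6418 mg/L.
Second outfall: C = (1244·0.6418 + 92.00·21.00)/1336 = 2.044 mg/L.

2.04 mg/L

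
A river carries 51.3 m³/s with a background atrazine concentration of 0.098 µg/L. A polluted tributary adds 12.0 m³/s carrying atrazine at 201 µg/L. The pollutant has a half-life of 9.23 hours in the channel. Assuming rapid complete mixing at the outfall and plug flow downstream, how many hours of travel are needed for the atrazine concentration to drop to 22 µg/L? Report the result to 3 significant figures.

Mixed concentration C = ΣQC/ΣQ = (51.30·0.09800 + 12.00·201.0) / 63.30 = 2417/63.30 = 38.18 µg/L.
Half-life 9.23 h → k = ln 2 / 9.23 = 0.07510 h⁻¹ = 1.802 d⁻¹.
38.18·exp(−k·t) = 22 → t = ln(38.18/22)/k = 26430 s = 7.342 h.

7.34 h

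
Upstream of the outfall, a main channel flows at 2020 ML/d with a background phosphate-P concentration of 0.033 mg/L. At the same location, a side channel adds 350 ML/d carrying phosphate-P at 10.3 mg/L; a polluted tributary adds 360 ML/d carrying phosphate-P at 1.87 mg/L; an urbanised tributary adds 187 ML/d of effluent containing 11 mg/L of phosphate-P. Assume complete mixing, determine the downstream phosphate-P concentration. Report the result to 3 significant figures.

After mixing, C = (2020·0.03300 + 350.0·10.30 + 360.0·1.870 + 187.0·11.00) / 2917 = 6402/2917 = 2.195 mg/L.

2.19 mg/L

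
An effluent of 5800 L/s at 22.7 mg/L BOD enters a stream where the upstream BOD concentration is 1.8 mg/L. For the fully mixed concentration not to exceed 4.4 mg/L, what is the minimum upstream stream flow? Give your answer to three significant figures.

Set C_mix = 4.4: (Q·1.800 + 5800·22.70) / (Q + 5800) = 4.4
→ Q = 5800·(22.70 − 4.4)/(4.4 − 1.800) = 40820 L/s.

40800 L/s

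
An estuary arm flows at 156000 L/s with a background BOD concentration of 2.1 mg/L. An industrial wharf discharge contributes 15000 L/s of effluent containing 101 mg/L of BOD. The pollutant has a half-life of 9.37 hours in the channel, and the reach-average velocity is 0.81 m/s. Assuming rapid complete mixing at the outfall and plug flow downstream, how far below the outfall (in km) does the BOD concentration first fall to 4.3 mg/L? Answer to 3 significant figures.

36.2 km

Flow-weighted average: C = (156000·2.100 + 15000·101.0) / 171000 = 1843000/171000 = 10.78 mg/L.
Half-life 9.37 h → k = ln 2 / 9.37 = 0.07398 h⁻¹ = 1.775 d⁻¹.
Set 10.78·exp(−k·t) = 4.3 → t = ln(10.78/4.3)/k = 44710 s = 12.42 h.
Distance = v·t = 0.81·44710 = 36210 m = 36.21 km.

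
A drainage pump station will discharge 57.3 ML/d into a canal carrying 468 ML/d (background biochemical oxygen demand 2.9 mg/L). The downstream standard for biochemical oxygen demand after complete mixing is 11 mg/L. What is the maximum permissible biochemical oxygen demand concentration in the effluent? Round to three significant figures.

77.2 mg/L

At the limit, (Qr·Cr + Qe·Cₑ)/(Qr + Qe) = 11:
Cₑ = (525.3·11 − 468.0·2.900) / 57.30 = 77.16 mg/L.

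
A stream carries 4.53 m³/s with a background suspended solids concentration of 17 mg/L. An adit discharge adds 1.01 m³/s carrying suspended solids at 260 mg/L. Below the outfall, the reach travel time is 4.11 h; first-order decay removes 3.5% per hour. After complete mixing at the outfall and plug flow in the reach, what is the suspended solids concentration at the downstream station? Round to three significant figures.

Flow-weighted average: C = (4.530·17.00 + 1.010·260.0) / 5.540 = 339.6/5.540 = 61.30 mg/L.
3.5%/h lost → k = −ln(1 − 0.035) = 0.03563 h⁻¹.
Decay over the reach: 61.30·exp(−kt) = 61.30·0.8638 = 52.95 mg/L.

53.0 mg/L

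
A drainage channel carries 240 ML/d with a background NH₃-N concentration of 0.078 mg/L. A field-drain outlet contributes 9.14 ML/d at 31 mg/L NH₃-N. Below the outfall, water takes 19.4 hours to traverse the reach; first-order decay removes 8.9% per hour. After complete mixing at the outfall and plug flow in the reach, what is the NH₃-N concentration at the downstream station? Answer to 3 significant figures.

0.199 mg/L

After mixing, C = (240.0·0.07800 + 9.140·31.00) / 249.1 = 302.1/249.1 = 1.212 mg/L.
8.9%/h lost → k = −ln(1 − 0.089) = 0.09321 h⁻¹.
First-order decay: C = 1.212·exp(−k·t) = 1.212·0.1639 = 0.1987 mg/L.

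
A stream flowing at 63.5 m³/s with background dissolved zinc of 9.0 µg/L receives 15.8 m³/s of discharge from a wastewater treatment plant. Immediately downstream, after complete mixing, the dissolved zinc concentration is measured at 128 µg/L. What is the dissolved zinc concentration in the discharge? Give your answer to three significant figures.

Mass balance: 63.50·9.000 + 15.80·Cₑ = 79.30·128.0
→ Cₑ = (79.30·128.0 − 63.50·9.000) / 15.80 = 606.3 µg/L.

606 µg/L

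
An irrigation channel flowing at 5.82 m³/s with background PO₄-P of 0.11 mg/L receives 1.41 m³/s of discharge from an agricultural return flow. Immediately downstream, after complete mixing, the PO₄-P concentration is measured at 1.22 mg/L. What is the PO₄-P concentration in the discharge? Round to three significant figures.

Mass balance: 5.820·0.1100 + 1.410·Cₑ = 7.230·1.220
→ Cₑ = (7.230·1.220 − 5.820·0.1100) / 1.410 = 5.802 mg/L.

5.80 mg/L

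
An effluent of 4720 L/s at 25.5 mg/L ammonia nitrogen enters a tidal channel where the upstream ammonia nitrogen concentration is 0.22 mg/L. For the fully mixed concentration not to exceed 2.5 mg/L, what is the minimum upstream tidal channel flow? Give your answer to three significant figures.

47600 L/s

Set C_mix = 2.5: (Q·0.2200 + 4720·25.50) / (Q + 4720) = 2.5
→ Q = 4720·(25.50 − 2.5)/(2.5 − 0.2200) = 47610 L/s.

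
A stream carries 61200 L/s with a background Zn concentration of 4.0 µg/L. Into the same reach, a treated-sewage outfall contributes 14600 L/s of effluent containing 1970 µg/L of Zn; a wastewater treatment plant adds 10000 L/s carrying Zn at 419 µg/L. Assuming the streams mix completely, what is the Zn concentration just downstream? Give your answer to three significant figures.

Mixed concentration C = ΣQC/ΣQ = (61200·4.000 + 14600·1970 + 10000·419.0) / 85800 = 33200000/85800 = 386.9 µg/L.

387 µg/L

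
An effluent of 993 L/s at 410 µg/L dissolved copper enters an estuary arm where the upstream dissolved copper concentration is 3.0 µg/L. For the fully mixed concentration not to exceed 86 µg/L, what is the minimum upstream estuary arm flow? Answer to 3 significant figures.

3880 L/s

Set C_mix = 86: (Q·3.000 + 993.0·410.0) / (Q + 993.0) = 86
→ Q = 993.0·(410.0 − 86)/(86 − 3.000) = 3876 L/s.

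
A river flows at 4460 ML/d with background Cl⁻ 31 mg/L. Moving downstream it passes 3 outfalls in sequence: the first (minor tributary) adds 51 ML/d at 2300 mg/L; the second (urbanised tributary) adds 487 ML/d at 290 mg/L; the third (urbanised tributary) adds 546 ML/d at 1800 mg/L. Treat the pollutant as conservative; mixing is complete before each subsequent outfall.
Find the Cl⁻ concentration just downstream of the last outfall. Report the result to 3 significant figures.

249 mg/L

Below outfall 1: Q → 4511 ML/d, C = (4460·31.00 + 51.00·2300)/4511 = 56.65 mg/L.
Below outfall 2: Q → 4998 ML/d, C = (4511·56.65 + 487.0·290.0)/4998 = 79.39 mg/L.
Below outfall 3: Q → 5544 ML/d, C = (4998·79.39 + 546.0·1800)/5544 = 248.8 mg/L.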